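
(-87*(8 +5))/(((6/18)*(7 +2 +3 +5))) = -3393/17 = -199.59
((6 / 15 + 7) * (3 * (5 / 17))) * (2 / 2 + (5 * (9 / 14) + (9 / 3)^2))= 20535 / 238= 86.28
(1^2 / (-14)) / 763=-1 / 10682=-0.00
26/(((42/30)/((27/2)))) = 1755/7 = 250.71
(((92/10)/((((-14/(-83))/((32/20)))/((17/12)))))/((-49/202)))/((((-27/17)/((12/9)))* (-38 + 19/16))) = -14264781056/1227314025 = -11.62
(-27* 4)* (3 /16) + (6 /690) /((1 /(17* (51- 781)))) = -128.16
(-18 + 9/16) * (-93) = 25947/16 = 1621.69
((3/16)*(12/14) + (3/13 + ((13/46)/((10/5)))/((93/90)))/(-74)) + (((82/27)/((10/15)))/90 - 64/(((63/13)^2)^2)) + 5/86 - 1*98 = -909270027567553109/9292343402192760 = -97.85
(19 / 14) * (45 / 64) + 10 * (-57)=-509865 / 896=-569.05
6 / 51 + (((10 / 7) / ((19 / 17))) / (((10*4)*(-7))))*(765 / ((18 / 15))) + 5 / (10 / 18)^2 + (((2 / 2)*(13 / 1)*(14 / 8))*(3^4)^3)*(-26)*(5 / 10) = -99503502155809 / 633080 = -157173662.34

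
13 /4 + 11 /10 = 87 /20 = 4.35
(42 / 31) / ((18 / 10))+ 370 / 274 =26795 / 12741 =2.10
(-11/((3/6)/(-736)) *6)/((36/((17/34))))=4048/3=1349.33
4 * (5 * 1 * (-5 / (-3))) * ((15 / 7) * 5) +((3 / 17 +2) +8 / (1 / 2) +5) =380.32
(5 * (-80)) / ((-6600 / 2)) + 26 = 862 / 33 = 26.12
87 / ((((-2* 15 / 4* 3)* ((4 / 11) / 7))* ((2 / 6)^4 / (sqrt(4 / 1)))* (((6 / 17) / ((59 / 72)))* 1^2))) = -2239699 / 80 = -27996.24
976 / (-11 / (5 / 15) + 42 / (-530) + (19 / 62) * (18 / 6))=-16035680 / 528387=-30.35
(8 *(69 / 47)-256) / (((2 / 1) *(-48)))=1435 / 564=2.54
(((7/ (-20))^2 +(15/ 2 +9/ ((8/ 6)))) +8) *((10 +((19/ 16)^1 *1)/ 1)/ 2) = 1601871/ 12800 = 125.15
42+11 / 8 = 347 / 8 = 43.38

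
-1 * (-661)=661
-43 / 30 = -1.43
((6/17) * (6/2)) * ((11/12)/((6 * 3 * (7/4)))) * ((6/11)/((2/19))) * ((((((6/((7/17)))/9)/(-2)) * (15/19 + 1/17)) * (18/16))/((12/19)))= -2603/13328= -0.20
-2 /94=-1 /47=-0.02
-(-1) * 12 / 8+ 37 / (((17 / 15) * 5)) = 273 / 34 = 8.03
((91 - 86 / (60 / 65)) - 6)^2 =2401 / 36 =66.69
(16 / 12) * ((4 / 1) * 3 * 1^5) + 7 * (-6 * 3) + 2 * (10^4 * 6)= 119890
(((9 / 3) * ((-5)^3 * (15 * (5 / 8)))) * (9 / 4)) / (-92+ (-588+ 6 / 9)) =759375 / 65216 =11.64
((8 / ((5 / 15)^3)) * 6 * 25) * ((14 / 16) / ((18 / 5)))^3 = 1071875 / 2304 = 465.22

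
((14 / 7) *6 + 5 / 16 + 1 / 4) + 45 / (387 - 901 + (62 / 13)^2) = 2760957 / 221392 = 12.47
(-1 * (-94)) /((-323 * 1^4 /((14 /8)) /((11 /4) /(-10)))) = 3619 /25840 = 0.14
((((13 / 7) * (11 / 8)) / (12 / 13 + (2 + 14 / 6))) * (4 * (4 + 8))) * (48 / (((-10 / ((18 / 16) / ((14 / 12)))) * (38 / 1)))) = -2710422 / 954275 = -2.84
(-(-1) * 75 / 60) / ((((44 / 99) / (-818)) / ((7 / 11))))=-128835 / 88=-1464.03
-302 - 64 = -366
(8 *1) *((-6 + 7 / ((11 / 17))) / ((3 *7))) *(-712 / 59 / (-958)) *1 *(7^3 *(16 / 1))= 118340096 / 932613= 126.89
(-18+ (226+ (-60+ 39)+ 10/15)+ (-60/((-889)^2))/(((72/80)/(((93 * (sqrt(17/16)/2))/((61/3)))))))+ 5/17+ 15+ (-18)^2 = 26875/51 - 2325 * sqrt(17)/48209581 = 526.96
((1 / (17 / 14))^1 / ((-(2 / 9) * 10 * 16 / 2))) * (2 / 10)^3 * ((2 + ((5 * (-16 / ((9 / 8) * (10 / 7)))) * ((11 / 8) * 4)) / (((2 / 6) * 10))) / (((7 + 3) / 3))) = 37863 / 4250000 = 0.01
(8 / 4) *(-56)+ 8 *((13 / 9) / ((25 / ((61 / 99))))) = -2488456 / 22275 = -111.72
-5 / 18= -0.28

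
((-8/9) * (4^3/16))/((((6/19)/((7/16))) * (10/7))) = -931/270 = -3.45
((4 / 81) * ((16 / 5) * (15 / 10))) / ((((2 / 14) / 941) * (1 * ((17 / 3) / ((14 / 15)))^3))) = 578391296 / 82906875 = 6.98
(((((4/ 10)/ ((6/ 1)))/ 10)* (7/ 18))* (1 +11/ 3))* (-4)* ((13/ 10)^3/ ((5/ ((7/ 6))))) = -753571/ 30375000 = -0.02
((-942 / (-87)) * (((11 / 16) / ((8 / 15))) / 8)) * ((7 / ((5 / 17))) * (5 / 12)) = 1027565 / 59392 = 17.30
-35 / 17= -2.06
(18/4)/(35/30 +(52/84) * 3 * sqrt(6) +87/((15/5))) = 239463/1568785 - 14742 * sqrt(6)/1568785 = 0.13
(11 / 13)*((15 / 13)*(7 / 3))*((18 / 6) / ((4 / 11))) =18.79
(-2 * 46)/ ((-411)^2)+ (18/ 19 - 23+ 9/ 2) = -112673803/ 6418998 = -17.55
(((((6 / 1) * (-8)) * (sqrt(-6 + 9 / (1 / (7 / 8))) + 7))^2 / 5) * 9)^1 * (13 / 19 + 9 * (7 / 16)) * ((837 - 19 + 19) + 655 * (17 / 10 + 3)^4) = 102114619841997 * sqrt(30) / 4750 + 5937235753670397 / 19000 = 430234472800.60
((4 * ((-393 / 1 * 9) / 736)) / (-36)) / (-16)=-393 / 11776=-0.03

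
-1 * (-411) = 411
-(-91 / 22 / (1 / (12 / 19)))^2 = -298116 / 43681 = -6.82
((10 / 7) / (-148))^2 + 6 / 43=1611019 / 11537932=0.14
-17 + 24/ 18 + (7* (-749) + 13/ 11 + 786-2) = -147625/ 33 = -4473.48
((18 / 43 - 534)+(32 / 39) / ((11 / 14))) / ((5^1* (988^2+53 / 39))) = -9823712 / 90034767185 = -0.00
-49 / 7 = -7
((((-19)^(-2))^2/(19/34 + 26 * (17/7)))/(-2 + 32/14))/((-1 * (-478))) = 833/944430813518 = 0.00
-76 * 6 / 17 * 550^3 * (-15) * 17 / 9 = 126445000000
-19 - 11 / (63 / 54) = -199 / 7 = -28.43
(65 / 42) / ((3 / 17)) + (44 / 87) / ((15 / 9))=9.07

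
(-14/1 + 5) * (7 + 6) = -117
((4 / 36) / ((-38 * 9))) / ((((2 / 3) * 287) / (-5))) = 5 / 588924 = 0.00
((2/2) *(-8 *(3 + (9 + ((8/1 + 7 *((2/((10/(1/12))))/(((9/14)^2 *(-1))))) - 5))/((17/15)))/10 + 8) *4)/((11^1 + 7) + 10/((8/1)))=-26752/48195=-0.56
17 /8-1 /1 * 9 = -55 /8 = -6.88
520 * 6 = 3120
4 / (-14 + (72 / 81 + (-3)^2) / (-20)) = -720 / 2609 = -0.28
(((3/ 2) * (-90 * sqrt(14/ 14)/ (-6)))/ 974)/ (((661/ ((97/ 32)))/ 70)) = 152775/ 20602048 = 0.01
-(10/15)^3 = -8/27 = -0.30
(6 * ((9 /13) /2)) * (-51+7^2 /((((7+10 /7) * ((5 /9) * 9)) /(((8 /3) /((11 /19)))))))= -94.80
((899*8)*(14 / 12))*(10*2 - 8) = 100688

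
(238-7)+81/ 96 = 7419/ 32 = 231.84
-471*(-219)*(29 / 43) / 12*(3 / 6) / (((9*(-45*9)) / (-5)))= 332369 / 83592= 3.98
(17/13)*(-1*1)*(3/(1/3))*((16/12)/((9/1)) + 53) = -24395/39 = -625.51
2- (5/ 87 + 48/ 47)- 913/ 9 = -1233118/ 12267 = -100.52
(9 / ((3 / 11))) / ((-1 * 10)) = -33 / 10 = -3.30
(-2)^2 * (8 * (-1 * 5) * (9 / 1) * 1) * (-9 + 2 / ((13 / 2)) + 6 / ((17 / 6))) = 2092320 / 221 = 9467.51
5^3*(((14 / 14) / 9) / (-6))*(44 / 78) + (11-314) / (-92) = 192559 / 96876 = 1.99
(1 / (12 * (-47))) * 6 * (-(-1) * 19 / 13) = -19 / 1222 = -0.02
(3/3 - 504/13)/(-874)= 491/11362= 0.04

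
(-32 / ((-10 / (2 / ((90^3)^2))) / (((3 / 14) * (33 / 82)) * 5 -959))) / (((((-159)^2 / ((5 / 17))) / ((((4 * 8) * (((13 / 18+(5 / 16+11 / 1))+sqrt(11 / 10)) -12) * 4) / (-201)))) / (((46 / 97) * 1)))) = 50620102 / 35945162077520723146875+404960816 * sqrt(110) / 99847672437557564296875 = 0.00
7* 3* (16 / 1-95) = -1659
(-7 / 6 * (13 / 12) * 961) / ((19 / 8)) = -87451 / 171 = -511.41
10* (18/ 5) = 36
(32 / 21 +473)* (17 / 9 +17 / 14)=3896315 / 2646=1472.53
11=11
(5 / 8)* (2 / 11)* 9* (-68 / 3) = -255 / 11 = -23.18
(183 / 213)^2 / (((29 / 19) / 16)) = 1131184 / 146189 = 7.74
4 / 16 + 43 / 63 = 235 / 252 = 0.93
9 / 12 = 3 / 4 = 0.75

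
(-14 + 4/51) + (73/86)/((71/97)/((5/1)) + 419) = -81116585/5827532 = -13.92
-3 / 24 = -1 / 8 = -0.12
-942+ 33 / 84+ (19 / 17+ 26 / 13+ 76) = -862.49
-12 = -12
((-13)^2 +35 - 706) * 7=-3514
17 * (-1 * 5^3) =-2125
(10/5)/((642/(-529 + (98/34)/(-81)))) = -728482/442017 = -1.65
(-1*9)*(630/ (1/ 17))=-96390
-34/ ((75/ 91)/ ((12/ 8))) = -61.88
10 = 10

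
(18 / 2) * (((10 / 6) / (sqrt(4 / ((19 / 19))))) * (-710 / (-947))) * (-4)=-21300 / 947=-22.49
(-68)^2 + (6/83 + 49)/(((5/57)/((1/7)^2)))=94261201/20335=4635.42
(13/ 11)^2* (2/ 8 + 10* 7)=47489/ 484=98.12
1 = 1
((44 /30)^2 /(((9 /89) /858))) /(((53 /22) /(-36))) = -1084136768 /3975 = -272738.81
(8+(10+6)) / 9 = 8 / 3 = 2.67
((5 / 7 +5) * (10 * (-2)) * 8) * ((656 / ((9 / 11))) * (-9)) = 46182400 / 7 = 6597485.71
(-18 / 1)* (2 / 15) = -12 / 5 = -2.40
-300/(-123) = 100/41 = 2.44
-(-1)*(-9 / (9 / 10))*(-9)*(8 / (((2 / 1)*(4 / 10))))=900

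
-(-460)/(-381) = -460/381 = -1.21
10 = 10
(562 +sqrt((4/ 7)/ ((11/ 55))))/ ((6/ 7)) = 657.64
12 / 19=0.63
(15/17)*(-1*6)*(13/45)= -26/17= -1.53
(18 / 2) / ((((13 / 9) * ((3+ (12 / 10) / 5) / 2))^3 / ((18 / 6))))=125000 / 59319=2.11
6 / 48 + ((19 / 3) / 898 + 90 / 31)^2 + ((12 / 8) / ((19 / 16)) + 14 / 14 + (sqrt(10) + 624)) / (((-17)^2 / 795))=795 * sqrt(10) / 289 + 132613405696946201 / 76594927568472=1740.06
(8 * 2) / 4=4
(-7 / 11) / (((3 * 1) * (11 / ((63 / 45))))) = -49 / 1815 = -0.03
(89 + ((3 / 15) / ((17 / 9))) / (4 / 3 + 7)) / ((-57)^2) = 189152 / 6904125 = 0.03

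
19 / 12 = 1.58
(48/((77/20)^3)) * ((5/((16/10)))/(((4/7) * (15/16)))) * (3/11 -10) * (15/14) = -256800000/5021863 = -51.14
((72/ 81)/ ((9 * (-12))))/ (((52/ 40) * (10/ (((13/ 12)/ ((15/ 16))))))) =-8/ 10935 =-0.00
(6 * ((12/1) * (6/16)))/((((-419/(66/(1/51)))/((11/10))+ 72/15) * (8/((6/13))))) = 7497765/22559524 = 0.33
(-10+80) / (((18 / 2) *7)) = 10 / 9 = 1.11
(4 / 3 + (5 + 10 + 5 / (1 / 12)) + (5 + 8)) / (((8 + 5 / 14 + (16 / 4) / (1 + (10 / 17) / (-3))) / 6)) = 40.20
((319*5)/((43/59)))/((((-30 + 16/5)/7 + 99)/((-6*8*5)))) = -5518.85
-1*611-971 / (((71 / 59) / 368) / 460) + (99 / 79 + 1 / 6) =-4596816544891 / 33654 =-136590495.78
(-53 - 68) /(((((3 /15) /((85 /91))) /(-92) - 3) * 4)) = 1182775 /117391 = 10.08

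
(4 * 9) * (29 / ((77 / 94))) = 98136 / 77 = 1274.49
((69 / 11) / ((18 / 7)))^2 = 25921 / 4356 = 5.95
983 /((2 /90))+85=44320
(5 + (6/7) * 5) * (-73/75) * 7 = -949/15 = -63.27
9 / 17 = 0.53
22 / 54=11 / 27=0.41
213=213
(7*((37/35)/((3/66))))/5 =814/25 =32.56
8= 8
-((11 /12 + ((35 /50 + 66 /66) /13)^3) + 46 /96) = -1.40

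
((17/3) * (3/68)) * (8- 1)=7/4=1.75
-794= -794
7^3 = 343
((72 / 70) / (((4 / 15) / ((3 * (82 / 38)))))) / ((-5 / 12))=-39852 / 665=-59.93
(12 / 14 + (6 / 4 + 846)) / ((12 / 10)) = 19795 / 28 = 706.96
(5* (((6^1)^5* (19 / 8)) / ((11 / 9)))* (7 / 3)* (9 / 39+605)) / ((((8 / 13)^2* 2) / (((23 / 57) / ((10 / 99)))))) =9003728097 / 16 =562733006.06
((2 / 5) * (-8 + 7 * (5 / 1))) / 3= 18 / 5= 3.60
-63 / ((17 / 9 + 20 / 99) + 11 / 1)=-77 / 16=-4.81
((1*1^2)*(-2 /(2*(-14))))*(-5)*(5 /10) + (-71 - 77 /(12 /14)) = -13525 /84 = -161.01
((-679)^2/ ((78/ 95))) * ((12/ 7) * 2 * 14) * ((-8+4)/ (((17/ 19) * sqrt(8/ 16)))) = -26629728160 * sqrt(2)/ 221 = -170407795.14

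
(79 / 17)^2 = 6241 / 289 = 21.60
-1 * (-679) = 679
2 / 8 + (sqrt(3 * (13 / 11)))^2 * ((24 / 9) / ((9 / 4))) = 1763 / 396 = 4.45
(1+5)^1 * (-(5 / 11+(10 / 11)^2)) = -930 / 121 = -7.69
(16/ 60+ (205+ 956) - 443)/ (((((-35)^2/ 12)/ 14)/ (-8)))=-689536/ 875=-788.04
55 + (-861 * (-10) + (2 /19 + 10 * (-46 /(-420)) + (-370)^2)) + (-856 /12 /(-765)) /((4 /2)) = 44431913441 /305235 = 145566.25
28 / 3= 9.33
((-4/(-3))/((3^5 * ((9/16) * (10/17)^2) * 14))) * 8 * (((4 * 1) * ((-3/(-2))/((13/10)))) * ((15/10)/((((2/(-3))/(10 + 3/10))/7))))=-952544/78975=-12.06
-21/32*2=-21/16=-1.31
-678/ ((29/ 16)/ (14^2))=-2126208/ 29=-73317.52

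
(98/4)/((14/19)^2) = 361/8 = 45.12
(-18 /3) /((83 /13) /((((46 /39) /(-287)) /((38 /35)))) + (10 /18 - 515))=6210 /2278189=0.00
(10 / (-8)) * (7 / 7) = -1.25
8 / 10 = 4 / 5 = 0.80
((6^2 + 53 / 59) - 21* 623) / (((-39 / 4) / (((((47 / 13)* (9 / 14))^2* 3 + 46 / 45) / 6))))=282367592524 / 73496241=3841.93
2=2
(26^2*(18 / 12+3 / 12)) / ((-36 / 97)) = -114751 / 36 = -3187.53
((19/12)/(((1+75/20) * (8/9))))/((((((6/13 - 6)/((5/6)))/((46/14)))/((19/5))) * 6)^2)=32273761/877879296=0.04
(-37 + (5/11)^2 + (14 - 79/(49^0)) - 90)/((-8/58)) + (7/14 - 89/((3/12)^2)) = -15971/484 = -33.00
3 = 3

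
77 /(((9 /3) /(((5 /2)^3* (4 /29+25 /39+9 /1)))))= 26613125 /6786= 3921.77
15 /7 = 2.14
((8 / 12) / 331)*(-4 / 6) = -0.00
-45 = -45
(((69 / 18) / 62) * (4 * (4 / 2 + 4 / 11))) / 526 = 299 / 269049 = 0.00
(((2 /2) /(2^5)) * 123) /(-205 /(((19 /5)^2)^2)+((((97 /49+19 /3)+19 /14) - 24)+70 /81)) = -63621018027 /239155172176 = -0.27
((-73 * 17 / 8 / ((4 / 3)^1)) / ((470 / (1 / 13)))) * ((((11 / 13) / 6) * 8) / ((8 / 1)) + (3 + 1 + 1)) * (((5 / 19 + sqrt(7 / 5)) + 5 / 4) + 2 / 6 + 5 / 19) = -18412717 / 89157120 - 497641 * sqrt(35) / 25417600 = -0.32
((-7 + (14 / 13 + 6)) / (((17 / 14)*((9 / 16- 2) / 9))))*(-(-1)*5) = -10080 / 5083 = -1.98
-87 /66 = -29 /22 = -1.32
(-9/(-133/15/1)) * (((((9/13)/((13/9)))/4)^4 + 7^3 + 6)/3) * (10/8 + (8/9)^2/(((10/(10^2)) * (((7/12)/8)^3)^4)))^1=1296100397748329222197741003840942724625/31381869798071769453568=41300929679721217.13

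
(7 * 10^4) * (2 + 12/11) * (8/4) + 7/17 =80920077/187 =432727.68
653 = 653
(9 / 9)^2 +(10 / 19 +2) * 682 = 32755 / 19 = 1723.95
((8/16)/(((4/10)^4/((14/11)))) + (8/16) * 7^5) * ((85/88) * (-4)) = -126088235/3872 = -32564.11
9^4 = 6561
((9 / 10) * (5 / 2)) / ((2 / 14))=63 / 4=15.75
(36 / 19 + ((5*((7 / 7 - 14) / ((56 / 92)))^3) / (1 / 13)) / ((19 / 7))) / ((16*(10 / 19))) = -1737494323 / 62720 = -27702.40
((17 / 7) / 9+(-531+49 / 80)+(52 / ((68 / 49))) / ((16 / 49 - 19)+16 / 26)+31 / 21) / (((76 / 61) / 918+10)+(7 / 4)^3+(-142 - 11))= 3.86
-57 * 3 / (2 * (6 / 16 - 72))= 1.19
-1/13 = -0.08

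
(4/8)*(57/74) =57/148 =0.39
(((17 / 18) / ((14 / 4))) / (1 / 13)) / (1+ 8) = 221 / 567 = 0.39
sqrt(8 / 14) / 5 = 2* sqrt(7) / 35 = 0.15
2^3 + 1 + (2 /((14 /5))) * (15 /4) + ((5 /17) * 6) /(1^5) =13.44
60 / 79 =0.76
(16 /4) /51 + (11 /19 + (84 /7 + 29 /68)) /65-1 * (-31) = 7880309 /251940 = 31.28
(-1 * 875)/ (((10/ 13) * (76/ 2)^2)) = -2275/ 2888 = -0.79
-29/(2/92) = -1334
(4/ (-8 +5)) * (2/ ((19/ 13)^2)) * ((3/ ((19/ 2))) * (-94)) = 254176/ 6859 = 37.06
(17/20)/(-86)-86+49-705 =-1276257/1720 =-742.01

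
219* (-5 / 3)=-365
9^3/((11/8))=5832/11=530.18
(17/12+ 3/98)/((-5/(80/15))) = -3404/2205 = -1.54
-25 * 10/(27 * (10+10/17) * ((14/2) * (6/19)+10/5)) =-1615/7776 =-0.21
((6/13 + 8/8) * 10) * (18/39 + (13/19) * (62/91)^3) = 7466540/753571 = 9.91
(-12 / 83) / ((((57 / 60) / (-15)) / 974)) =3506400 / 1577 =2223.46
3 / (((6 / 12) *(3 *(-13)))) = -2 / 13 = -0.15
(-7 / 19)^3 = -343 / 6859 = -0.05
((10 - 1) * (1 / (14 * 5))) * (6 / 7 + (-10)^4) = 315027 / 245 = 1285.82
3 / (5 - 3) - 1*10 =-17 / 2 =-8.50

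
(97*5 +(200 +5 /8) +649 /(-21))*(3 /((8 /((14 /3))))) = 1145.76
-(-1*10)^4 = -10000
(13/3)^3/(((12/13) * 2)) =28561/648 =44.08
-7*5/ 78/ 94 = -35/ 7332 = -0.00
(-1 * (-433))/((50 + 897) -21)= 433/926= 0.47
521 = 521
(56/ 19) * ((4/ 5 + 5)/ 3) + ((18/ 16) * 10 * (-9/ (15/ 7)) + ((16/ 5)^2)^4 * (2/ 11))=1917797352601/ 979687500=1957.56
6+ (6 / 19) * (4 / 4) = 120 / 19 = 6.32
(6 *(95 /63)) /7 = 190 /147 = 1.29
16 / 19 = 0.84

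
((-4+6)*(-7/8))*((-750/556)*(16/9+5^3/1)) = 299.27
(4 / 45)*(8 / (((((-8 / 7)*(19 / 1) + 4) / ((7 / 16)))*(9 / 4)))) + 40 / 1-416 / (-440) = 5653694 / 138105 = 40.94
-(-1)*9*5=45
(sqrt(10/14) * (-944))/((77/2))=-1888 * sqrt(35)/539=-20.72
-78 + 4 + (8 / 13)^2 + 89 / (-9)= -83.51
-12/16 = -3/4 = -0.75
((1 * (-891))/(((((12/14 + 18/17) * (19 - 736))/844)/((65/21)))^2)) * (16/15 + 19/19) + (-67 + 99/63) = -26207058012781/3897308709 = -6724.40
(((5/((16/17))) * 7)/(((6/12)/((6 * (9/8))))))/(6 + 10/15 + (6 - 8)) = 6885/64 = 107.58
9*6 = 54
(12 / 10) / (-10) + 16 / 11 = 367 / 275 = 1.33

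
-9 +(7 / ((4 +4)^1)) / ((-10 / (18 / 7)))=-369 / 40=-9.22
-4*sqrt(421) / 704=-sqrt(421) / 176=-0.12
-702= -702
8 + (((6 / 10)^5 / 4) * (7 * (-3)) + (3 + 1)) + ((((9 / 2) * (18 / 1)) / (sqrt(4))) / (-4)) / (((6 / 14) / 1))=-300831 / 25000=-12.03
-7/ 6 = -1.17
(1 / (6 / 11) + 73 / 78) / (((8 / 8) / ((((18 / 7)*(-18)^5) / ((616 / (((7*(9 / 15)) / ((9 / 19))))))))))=-969348384 / 5005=-193676.00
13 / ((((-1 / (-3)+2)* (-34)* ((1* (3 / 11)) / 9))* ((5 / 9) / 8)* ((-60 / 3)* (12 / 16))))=15444 / 2975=5.19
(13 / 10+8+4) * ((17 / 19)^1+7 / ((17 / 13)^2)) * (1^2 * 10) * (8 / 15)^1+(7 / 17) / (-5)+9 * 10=641211 / 1445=443.74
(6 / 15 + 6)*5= 32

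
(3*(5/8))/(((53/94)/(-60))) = -10575/53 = -199.53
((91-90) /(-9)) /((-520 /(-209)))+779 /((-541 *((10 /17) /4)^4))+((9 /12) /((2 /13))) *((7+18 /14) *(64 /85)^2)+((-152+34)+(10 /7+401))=-1774435556079607 /640249155000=-2771.48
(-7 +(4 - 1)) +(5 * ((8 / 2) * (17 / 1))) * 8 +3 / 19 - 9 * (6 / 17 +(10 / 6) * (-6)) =905363 / 323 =2802.98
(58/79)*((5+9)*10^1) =8120/79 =102.78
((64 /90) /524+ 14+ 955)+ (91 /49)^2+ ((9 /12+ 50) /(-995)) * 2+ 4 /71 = 7937218642373 /8162464590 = 972.40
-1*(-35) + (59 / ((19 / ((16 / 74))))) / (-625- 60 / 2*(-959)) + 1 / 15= 2081481778 / 59357805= 35.07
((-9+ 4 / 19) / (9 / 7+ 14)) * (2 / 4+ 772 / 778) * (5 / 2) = -6786045 / 3163348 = -2.15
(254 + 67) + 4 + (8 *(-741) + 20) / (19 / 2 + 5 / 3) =-13673 / 67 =-204.07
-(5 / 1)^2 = -25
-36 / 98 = -18 / 49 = -0.37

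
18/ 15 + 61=311/ 5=62.20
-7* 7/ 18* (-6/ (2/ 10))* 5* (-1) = -1225/ 3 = -408.33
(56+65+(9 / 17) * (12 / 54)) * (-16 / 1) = -32944 / 17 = -1937.88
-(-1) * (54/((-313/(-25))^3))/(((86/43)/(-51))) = -21515625/30664297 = -0.70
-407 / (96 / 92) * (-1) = 9361 / 24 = 390.04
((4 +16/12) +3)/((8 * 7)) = 25/168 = 0.15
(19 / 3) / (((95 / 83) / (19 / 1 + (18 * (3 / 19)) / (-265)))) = 7935713 / 75525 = 105.07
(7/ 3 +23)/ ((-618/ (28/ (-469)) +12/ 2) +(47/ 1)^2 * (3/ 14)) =133/ 56862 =0.00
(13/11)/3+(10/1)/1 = 343/33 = 10.39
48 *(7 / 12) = 28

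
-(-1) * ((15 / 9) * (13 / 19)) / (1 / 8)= 520 / 57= 9.12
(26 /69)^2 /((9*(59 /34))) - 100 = -252786116 /2528091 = -99.99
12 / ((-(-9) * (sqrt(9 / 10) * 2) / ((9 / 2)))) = sqrt(10) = 3.16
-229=-229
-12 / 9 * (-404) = 1616 / 3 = 538.67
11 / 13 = 0.85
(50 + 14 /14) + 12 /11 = 573 /11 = 52.09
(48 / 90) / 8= 1 / 15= 0.07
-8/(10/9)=-36/5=-7.20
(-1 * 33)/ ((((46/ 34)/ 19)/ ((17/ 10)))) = -181203/ 230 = -787.84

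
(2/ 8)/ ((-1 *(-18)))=1/ 72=0.01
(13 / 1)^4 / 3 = 28561 / 3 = 9520.33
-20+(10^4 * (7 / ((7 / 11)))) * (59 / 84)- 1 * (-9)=77250.90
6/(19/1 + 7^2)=3/34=0.09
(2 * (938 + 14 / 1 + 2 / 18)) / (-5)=-17138 / 45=-380.84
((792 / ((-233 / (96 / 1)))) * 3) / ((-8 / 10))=285120 / 233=1223.69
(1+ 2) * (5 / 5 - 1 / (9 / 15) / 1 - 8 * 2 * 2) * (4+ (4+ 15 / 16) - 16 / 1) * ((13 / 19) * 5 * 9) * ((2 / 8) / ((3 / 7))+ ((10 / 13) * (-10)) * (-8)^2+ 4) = -6319239675 / 608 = -10393486.31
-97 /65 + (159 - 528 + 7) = -363.49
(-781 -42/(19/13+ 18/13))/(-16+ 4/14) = 206101/4070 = 50.64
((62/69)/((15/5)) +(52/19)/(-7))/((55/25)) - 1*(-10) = 3015820/302841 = 9.96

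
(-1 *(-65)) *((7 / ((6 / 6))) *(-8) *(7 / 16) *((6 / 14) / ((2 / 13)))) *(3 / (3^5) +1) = -242515 / 54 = -4491.02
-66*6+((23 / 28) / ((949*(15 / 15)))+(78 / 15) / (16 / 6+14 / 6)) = -262371353 / 664300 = -394.96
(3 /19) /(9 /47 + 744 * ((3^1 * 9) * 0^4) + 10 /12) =846 /5491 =0.15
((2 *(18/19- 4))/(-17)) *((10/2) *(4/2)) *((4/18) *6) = 4640/969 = 4.79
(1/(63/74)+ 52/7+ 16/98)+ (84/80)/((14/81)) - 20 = -90997/17640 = -5.16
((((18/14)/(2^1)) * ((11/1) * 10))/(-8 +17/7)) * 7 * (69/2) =-3065.19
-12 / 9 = -4 / 3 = -1.33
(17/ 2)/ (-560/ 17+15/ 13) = -3757/ 14050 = -0.27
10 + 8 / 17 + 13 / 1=399 / 17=23.47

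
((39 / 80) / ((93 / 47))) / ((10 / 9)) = 5499 / 24800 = 0.22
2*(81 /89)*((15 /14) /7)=1215 /4361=0.28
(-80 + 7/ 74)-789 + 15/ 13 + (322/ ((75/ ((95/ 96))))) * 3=-98701861/ 115440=-855.01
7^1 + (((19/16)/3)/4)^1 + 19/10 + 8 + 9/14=118553/6720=17.64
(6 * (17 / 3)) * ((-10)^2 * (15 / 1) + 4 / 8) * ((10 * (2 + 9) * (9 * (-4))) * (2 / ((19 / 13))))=-276458437.89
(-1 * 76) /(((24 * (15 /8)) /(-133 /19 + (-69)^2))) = -361304 /45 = -8028.98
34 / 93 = 0.37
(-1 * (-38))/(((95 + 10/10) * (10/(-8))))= -19/60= -0.32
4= 4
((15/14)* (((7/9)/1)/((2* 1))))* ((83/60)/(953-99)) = 83/122976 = 0.00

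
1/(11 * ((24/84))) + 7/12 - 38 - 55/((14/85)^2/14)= -26261029/924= -28421.03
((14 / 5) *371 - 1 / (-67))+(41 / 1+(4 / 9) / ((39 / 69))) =42354166 / 39195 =1080.60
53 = 53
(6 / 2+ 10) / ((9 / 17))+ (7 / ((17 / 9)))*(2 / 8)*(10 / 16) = 123059 / 4896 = 25.13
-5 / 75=-1 / 15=-0.07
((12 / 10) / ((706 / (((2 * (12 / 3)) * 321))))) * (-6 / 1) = -46224 / 1765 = -26.19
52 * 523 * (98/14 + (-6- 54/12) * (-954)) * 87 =23717305248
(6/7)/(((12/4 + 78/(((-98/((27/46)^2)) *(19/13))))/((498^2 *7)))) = 977133775968/1846795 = 529097.04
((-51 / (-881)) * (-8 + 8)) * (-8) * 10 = 0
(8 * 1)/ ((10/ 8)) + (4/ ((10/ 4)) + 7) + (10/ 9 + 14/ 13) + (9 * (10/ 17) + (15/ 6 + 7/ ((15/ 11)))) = 598997/ 19890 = 30.12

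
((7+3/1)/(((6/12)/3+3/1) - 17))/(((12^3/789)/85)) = -111775/3984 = -28.06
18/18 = 1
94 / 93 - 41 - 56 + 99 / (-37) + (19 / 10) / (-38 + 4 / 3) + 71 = -104910637 / 3785100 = -27.72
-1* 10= -10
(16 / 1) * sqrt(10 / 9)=16 * sqrt(10) / 3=16.87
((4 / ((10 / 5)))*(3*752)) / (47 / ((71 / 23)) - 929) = -53392 / 10813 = -4.94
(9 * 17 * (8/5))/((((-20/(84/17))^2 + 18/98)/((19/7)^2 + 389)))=8228952/1405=5856.91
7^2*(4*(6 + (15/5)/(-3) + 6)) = 2156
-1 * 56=-56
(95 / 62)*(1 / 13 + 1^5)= 665 / 403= 1.65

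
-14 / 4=-7 / 2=-3.50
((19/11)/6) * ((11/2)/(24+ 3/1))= 19/324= 0.06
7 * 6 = 42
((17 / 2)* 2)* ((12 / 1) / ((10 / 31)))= 3162 / 5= 632.40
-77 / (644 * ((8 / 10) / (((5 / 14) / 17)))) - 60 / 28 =-187955 / 87584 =-2.15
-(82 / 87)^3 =-551368 / 658503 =-0.84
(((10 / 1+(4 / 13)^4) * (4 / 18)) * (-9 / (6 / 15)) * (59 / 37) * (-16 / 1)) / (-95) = -269857504 / 20078383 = -13.44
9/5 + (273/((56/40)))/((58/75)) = 73647/290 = 253.96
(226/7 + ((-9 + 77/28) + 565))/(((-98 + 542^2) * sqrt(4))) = 16549/16445296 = 0.00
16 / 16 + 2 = 3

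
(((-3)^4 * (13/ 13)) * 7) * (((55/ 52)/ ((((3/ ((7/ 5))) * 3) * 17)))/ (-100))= -4851/ 88400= -0.05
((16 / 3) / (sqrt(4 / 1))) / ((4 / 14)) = 28 / 3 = 9.33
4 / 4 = 1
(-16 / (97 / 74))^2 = 1401856 / 9409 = 148.99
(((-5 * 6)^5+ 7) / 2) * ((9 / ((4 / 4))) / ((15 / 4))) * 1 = -145799958 / 5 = -29159991.60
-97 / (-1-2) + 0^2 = 97 / 3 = 32.33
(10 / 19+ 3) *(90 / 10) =603 / 19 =31.74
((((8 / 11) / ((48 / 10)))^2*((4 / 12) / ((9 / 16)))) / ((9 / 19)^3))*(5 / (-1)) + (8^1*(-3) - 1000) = -21962939888 / 21434787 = -1024.64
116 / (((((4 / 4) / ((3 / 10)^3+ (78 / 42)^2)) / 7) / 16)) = 39514936 / 875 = 45159.93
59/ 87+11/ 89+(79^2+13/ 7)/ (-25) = -13491308/ 54201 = -248.91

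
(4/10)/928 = 1/2320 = 0.00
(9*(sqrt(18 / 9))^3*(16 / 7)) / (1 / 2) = 576*sqrt(2) / 7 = 116.37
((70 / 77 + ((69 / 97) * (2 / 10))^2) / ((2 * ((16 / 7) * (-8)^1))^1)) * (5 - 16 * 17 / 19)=0.24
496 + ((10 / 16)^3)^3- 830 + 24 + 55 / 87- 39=-348.35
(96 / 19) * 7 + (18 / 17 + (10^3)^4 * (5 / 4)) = 403750000011766 / 323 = 1250000000036.43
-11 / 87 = -0.13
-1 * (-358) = 358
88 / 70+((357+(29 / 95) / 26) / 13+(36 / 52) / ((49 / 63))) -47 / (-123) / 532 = 1637260981 / 55293420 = 29.61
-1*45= -45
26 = 26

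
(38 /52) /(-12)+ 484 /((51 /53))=2667485 /5304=502.92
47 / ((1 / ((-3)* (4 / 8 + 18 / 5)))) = -5781 / 10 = -578.10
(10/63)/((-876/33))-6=-55243/9198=-6.01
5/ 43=0.12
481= 481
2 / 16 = 1 / 8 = 0.12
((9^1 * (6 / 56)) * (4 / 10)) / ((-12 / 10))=-9 / 28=-0.32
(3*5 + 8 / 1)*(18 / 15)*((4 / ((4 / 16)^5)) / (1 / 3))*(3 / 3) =1695744 / 5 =339148.80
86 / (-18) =-43 / 9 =-4.78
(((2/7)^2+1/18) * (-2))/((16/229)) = -3.93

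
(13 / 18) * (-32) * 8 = -1664 / 9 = -184.89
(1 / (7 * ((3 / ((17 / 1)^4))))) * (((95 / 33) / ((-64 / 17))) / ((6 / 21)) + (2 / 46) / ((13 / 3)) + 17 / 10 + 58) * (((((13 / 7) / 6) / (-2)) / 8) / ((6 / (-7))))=30080983578641 / 5875752960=5119.51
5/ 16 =0.31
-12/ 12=-1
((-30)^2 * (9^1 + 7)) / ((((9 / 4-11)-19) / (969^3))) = -17469181612800 / 37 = -472140043589.19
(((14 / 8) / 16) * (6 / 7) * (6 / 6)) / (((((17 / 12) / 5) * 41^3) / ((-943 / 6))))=-345 / 457232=-0.00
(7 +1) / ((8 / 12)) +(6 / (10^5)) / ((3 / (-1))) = 599999 / 50000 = 12.00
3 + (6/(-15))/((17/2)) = 251/85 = 2.95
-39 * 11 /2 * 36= -7722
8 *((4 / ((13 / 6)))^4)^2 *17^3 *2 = 8652800296747008 / 815730721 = 10607422.37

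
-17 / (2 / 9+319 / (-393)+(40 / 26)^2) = -3387267 / 354145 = -9.56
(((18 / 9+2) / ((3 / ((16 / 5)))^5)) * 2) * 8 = 67108864 / 759375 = 88.37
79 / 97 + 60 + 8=6675 / 97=68.81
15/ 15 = 1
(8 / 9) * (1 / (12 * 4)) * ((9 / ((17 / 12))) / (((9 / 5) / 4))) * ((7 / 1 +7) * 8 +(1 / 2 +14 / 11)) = 50060 / 1683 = 29.74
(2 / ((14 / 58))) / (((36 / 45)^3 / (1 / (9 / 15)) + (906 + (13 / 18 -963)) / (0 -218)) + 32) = 142245000 / 559065731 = 0.25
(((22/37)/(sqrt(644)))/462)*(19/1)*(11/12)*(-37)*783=-18183*sqrt(161)/9016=-25.59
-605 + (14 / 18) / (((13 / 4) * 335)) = -23712947 / 39195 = -605.00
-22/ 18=-11/ 9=-1.22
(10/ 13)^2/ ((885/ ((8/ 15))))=32/ 89739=0.00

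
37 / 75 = 0.49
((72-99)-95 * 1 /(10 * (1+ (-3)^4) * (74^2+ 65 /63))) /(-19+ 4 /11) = 16806854691 /11600681860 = 1.45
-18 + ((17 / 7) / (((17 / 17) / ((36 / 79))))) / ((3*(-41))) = -408318 / 22673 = -18.01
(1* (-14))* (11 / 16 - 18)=1939 / 8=242.38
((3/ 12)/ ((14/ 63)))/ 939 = 3/ 2504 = 0.00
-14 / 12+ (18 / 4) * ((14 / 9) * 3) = 119 / 6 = 19.83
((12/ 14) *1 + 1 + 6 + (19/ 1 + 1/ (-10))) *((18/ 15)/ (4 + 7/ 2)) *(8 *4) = 119872/ 875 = 137.00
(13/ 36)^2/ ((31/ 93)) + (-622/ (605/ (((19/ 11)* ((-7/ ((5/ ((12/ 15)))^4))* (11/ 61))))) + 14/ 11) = 10371642974417/ 6227718750000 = 1.67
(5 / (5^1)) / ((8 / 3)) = 3 / 8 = 0.38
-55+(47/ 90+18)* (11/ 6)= -11363/ 540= -21.04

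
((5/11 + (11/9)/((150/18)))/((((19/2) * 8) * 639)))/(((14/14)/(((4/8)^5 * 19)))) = 31/4217400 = 0.00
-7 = -7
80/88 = 10/11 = 0.91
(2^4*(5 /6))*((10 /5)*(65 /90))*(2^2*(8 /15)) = 3328 /81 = 41.09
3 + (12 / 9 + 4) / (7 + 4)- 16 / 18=257 / 99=2.60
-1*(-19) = 19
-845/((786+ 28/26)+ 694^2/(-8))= 21970/1544853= 0.01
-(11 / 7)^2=-121 / 49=-2.47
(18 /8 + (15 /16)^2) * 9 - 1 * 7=5417 /256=21.16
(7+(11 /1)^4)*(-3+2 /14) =-292960 /7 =-41851.43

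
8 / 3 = 2.67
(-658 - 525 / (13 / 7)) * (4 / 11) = -48916 / 143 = -342.07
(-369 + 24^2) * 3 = 621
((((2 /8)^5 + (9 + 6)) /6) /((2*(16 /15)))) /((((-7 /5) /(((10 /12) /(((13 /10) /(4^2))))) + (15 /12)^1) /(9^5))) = 566907305625 /9121792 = 62148.68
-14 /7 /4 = -1 /2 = -0.50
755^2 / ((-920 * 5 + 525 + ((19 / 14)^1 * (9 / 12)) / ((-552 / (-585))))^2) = 2420837257216 / 70485041518369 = 0.03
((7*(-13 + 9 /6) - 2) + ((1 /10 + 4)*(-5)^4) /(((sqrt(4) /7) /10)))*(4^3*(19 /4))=27239920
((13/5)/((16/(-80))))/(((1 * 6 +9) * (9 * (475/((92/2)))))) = -0.01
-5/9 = -0.56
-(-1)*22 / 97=22 / 97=0.23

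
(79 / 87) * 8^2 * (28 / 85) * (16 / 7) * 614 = 198680576 / 7395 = 26866.88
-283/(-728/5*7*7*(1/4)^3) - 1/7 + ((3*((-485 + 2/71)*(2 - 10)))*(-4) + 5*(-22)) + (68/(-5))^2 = -367875942689/7914725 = -46479.94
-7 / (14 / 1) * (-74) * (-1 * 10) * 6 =-2220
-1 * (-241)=241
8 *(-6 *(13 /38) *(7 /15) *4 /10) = -1456 /475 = -3.07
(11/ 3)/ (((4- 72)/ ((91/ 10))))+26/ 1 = 52039/ 2040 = 25.51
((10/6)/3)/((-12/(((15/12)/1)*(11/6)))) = -275/2592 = -0.11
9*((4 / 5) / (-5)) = -36 / 25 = -1.44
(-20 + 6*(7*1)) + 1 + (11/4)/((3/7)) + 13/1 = 42.42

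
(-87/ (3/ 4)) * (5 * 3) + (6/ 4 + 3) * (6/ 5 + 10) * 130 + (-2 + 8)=4818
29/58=1/2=0.50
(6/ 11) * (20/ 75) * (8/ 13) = 64/ 715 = 0.09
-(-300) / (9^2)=3.70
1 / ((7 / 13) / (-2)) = -3.71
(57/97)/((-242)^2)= 57/5680708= 0.00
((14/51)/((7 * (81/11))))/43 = 22/177633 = 0.00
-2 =-2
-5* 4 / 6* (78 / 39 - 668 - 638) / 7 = 13040 / 21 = 620.95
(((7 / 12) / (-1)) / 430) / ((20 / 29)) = -203 / 103200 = -0.00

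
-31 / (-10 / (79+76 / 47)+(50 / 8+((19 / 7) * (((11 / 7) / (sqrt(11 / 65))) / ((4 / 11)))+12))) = -0.66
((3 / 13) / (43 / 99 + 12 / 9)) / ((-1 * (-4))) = 0.03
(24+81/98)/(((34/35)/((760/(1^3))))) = 2311350/119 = 19423.11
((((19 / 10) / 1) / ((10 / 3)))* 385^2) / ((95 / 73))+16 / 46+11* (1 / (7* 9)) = 1881470639 / 28980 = 64923.07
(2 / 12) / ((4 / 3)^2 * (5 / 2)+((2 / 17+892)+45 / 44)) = 1122 / 6042541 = 0.00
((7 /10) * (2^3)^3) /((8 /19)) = 4256 /5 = 851.20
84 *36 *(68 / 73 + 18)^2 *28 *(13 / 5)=2102322104064 / 26645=78901186.12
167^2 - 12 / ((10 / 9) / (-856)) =37133.80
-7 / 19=-0.37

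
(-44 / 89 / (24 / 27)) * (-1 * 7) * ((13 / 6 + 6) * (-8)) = -22638 / 89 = -254.36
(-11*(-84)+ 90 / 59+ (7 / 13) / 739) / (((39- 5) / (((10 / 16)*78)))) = 7869003825 / 5929736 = 1327.04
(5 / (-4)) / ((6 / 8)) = -5 / 3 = -1.67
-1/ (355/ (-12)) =12/ 355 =0.03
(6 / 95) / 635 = 6 / 60325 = 0.00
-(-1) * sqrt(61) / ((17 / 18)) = 8.27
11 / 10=1.10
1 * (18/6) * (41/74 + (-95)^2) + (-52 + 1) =1999899/74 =27025.66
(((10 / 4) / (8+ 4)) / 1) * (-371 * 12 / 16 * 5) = -9275 / 32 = -289.84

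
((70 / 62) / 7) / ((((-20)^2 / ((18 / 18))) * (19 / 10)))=1 / 4712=0.00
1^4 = 1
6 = 6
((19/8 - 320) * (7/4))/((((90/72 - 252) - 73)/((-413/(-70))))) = 149919/14800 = 10.13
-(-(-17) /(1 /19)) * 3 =-969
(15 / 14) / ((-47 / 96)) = -720 / 329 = -2.19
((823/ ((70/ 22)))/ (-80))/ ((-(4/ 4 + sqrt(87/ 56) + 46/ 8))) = 81477/ 164300-9053 * sqrt(1218)/ 3450300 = 0.40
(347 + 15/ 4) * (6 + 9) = 21045/ 4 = 5261.25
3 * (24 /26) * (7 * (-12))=-3024 /13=-232.62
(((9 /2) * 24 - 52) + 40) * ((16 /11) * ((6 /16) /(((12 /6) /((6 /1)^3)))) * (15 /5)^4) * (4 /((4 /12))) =60466176 /11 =5496925.09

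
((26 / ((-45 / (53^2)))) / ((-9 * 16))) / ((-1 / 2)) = -36517 / 1620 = -22.54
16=16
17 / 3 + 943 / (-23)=-106 / 3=-35.33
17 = 17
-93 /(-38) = 93 /38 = 2.45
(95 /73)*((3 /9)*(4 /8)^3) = 95 /1752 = 0.05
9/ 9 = 1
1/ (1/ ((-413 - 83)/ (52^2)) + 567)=0.00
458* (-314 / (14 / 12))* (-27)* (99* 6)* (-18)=-249097340448 / 7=-35585334349.71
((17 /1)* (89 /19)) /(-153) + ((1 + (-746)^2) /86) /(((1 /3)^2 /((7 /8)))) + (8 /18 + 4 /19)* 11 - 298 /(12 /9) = 663316633 /13072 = 50743.32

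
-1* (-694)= 694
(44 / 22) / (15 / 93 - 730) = -62 / 22625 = -0.00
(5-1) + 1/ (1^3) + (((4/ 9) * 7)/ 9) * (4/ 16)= 412/ 81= 5.09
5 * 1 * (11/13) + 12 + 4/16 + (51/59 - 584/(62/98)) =-86144223/95108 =-905.75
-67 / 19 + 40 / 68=-949 / 323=-2.94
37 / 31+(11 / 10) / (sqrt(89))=11 * sqrt(89) / 890+37 / 31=1.31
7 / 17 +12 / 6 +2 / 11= 485 / 187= 2.59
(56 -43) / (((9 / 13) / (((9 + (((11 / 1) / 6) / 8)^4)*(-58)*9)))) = -234220676885 / 2654208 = -88245.03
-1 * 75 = -75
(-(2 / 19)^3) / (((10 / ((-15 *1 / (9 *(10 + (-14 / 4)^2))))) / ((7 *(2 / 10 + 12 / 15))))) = 112 / 1831353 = 0.00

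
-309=-309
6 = 6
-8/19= -0.42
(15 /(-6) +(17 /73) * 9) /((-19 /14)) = 413 /1387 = 0.30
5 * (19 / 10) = 19 / 2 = 9.50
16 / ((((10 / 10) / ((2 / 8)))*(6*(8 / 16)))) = 1.33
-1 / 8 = -0.12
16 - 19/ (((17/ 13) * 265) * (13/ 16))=71776/ 4505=15.93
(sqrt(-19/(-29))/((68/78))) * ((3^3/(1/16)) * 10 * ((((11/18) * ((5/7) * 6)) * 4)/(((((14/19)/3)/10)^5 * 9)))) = 1290629462265000000 * sqrt(551)/58000957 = 522326686196.47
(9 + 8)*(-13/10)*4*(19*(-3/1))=25194/5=5038.80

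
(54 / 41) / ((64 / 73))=1971 / 1312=1.50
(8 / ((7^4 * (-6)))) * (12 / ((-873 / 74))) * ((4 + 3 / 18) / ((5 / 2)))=5920 / 6288219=0.00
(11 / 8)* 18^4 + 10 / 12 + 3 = 866075 / 6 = 144345.83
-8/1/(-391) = 8/391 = 0.02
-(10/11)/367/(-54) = 5/108999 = 0.00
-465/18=-155/6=-25.83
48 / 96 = 1 / 2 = 0.50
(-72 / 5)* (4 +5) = -648 / 5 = -129.60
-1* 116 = -116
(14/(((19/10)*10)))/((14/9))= 9/19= 0.47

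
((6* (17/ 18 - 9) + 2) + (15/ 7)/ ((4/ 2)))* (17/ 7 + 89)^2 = -389324800/ 1029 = -378352.58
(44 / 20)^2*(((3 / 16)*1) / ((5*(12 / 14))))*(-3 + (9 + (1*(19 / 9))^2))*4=717409 / 81000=8.86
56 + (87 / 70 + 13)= 4917 / 70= 70.24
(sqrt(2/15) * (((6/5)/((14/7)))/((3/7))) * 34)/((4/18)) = 357 * sqrt(30)/25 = 78.21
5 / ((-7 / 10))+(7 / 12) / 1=-551 / 84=-6.56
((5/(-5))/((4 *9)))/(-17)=1/612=0.00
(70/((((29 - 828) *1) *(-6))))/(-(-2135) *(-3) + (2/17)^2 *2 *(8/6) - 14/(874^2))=-227253110/99684229805101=-0.00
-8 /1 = -8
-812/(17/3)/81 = -812/459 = -1.77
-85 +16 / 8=-83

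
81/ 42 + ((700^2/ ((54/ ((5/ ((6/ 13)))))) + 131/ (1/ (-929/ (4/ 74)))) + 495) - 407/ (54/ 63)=-2441623265/ 1134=-2153106.94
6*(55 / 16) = 165 / 8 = 20.62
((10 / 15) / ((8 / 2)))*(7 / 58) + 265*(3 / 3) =92227 / 348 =265.02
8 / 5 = 1.60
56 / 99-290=-28654 / 99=-289.43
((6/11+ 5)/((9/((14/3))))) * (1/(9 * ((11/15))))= 4270/9801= 0.44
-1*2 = -2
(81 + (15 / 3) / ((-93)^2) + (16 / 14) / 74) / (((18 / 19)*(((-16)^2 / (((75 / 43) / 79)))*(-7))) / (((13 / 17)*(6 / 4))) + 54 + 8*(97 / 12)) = -560329571425 / 462816314322306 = -0.00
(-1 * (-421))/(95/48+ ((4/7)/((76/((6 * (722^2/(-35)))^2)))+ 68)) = 173283600/24713794643297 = 0.00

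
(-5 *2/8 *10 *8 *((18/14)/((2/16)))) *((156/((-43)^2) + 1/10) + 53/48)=-17154030/12943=-1325.35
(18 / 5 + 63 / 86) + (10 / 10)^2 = 2293 / 430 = 5.33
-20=-20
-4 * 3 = -12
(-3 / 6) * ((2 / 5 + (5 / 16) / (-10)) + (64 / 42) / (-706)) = -434807 / 2372160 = -0.18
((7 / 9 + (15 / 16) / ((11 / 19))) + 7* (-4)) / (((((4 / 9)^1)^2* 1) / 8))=-1036.92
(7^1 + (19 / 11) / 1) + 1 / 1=107 / 11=9.73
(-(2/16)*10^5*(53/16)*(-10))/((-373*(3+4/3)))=-2484375/9698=-256.17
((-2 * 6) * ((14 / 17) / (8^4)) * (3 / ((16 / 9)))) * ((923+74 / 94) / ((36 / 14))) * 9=-13.16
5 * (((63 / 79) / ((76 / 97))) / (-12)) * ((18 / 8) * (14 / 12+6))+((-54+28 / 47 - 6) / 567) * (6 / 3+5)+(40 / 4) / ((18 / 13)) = -255746071 / 731431296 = -0.35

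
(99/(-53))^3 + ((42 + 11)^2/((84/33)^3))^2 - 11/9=18724654609075577261/645681445097472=28999.83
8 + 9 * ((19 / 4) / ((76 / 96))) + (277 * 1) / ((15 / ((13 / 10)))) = 12901 / 150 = 86.01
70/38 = 35/19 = 1.84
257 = 257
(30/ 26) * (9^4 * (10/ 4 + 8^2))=13089195/ 26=503430.58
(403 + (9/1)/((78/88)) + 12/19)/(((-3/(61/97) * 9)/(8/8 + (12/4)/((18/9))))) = -31172525/1293786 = -24.09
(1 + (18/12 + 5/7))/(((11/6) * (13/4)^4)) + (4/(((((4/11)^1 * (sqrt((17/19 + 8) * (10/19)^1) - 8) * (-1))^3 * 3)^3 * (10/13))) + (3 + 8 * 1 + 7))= 36256544617095259812314101060761420604169 * sqrt(10)/1047137944595034046576014802339572848818913280 + 5185996494206092593692781539885649232215828005450611/287857828292445636265979003157597698800500953579520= 18.02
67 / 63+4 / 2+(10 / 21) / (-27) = 1727 / 567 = 3.05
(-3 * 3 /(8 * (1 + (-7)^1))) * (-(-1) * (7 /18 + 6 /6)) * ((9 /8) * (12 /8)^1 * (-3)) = -1.32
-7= -7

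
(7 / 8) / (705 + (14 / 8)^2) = 14 / 11329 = 0.00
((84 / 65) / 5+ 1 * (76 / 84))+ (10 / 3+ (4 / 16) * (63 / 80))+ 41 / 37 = 93762167 / 16161600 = 5.80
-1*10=-10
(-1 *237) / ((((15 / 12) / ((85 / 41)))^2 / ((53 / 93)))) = -19360688 / 52111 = -371.53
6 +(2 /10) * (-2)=28 /5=5.60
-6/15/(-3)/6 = 1/45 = 0.02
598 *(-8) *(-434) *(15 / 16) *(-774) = -1506583260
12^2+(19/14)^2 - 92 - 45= 1733/196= 8.84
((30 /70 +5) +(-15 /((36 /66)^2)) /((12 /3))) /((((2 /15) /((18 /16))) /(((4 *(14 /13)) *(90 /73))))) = -4882275 /15184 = -321.54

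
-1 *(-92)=92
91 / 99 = 0.92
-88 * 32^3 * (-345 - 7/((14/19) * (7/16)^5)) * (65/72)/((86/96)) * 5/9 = 686958667366400/453789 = 1513828381.40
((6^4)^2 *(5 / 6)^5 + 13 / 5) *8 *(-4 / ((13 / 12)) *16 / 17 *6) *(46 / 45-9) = 4962835116032 / 5525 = 898250699.73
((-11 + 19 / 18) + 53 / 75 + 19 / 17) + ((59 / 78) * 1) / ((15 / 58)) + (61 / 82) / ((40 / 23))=-155517221 / 32619600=-4.77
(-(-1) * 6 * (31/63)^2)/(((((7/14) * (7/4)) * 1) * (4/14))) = 5.81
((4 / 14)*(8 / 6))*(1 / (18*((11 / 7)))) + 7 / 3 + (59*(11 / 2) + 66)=233351 / 594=392.85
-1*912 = -912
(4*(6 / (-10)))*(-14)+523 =2783 / 5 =556.60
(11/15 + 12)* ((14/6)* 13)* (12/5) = 69524/75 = 926.99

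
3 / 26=0.12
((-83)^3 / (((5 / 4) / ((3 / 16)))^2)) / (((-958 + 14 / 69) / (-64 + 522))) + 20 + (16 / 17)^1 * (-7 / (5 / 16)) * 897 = -2862438131269 / 224699200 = -12738.98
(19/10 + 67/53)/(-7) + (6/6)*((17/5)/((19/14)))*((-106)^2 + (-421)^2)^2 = 6273322050471421/70490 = 88995915030.10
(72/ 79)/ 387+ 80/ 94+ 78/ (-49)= -5776858/ 7823291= -0.74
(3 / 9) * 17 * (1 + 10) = 187 / 3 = 62.33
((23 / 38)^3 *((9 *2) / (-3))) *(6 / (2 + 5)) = -109503 / 96026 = -1.14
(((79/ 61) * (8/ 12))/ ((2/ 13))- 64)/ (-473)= 10685/ 86559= 0.12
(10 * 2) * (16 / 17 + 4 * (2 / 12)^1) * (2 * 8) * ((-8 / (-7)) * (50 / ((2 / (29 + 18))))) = 690913.17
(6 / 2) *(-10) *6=-180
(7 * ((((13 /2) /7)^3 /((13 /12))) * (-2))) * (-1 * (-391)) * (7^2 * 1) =-198237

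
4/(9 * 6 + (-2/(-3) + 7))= 12/185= 0.06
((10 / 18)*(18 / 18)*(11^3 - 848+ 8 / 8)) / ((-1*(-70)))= 242 / 63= 3.84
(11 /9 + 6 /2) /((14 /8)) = 152 /63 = 2.41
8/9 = 0.89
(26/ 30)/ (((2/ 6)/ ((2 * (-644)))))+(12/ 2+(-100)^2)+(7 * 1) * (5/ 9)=299749/ 45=6661.09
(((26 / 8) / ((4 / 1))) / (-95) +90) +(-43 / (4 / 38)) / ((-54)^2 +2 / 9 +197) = 89.86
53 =53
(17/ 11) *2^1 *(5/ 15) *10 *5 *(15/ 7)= 8500/ 77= 110.39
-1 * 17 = -17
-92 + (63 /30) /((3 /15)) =-163 /2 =-81.50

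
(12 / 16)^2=9 / 16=0.56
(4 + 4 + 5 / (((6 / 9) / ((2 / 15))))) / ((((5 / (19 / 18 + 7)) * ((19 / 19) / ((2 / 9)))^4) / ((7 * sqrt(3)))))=1624 * sqrt(3) / 6561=0.43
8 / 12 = 2 / 3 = 0.67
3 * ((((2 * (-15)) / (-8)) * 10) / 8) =225 / 16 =14.06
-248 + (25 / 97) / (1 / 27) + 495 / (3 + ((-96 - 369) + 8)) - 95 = -14846599 / 44038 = -337.13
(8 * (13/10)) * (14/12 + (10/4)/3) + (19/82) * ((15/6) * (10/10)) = 17531/820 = 21.38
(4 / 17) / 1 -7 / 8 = -87 / 136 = -0.64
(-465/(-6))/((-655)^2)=0.00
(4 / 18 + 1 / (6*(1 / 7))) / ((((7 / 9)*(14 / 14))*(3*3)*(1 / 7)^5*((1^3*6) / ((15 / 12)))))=694.73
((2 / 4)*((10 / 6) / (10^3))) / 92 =1 / 110400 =0.00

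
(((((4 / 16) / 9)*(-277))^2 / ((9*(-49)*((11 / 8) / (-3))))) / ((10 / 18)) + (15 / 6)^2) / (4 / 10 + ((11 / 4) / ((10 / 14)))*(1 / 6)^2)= 7890332 / 590205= 13.37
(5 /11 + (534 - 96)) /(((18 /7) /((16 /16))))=33761 /198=170.51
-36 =-36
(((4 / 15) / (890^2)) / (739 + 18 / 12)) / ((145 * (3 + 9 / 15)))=0.00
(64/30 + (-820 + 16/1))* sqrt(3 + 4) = -2121.54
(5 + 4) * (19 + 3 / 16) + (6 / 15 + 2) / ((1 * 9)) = 41509 / 240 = 172.95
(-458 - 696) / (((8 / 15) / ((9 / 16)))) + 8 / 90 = -3505019 / 2880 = -1217.02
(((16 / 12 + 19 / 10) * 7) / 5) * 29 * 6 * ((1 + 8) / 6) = 59073 / 50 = 1181.46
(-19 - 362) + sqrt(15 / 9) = -381 + sqrt(15) / 3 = -379.71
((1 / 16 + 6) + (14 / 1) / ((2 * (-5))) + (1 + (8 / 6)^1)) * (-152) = -31901 / 30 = -1063.37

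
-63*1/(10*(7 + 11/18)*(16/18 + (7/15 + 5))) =-5103/39182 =-0.13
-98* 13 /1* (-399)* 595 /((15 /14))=282290372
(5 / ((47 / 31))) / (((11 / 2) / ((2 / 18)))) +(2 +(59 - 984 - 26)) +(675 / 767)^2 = -2595403579718 / 2737308717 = -948.16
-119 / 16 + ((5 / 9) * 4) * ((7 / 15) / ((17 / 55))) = -29981 / 7344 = -4.08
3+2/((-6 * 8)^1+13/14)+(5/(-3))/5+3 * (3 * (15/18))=40031/3954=10.12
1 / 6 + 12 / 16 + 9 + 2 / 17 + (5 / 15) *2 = 2183 / 204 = 10.70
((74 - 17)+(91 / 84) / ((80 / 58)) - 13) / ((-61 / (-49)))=1053353 / 29280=35.98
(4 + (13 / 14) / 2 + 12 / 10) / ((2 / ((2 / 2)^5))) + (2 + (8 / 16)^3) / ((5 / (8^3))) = 61721 / 280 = 220.43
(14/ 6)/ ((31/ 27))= 63/ 31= 2.03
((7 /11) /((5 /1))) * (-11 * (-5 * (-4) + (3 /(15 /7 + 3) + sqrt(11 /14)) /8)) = -13489 /480 - sqrt(154) /80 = -28.26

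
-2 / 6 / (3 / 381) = -127 / 3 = -42.33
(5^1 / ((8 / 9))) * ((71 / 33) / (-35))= -213 / 616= -0.35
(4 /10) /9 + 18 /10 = 83 /45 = 1.84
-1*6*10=-60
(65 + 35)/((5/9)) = 180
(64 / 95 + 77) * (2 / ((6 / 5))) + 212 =19463 / 57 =341.46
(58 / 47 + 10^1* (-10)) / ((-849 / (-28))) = -129976 / 39903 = -3.26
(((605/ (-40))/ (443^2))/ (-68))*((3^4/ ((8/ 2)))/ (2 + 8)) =9801/ 4270378240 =0.00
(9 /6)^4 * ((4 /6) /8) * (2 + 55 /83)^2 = 2.99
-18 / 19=-0.95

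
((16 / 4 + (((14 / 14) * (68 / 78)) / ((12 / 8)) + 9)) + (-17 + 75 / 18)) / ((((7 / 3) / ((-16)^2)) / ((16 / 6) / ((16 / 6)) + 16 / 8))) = 3200 / 13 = 246.15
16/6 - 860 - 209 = -3199/3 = -1066.33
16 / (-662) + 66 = 21838 / 331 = 65.98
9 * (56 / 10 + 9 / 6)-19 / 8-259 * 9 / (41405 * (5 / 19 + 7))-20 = 45185713 / 1088360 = 41.52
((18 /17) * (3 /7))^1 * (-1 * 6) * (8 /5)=-4.36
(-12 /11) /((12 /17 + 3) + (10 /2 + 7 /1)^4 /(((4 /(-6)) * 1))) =68 /1938585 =0.00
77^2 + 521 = 6450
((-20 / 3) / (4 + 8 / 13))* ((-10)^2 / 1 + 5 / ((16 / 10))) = -3575 / 24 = -148.96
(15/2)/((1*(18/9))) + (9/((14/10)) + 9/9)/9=1153/252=4.58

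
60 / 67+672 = 45084 / 67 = 672.90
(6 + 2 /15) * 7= 644 /15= 42.93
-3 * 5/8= -15/8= -1.88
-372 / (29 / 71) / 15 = -8804 / 145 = -60.72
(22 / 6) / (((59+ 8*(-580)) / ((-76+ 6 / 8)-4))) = 3487 / 54972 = 0.06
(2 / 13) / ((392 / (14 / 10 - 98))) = -69 / 1820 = -0.04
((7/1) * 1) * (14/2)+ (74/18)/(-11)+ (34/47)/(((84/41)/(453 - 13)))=6644026/32571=203.99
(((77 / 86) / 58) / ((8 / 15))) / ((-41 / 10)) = -5775 / 818032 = -0.01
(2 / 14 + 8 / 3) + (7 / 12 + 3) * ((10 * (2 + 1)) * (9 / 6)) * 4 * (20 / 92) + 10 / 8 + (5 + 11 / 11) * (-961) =-10861169 / 1932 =-5621.72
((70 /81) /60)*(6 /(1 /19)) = 1.64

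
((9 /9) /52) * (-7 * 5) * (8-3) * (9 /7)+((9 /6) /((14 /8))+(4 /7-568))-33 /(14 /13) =-218961 /364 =-601.54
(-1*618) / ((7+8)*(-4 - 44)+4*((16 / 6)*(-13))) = 927 / 1288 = 0.72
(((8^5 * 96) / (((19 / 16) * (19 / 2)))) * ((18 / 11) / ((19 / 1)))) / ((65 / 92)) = 166698418176 / 4904185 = 33991.05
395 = 395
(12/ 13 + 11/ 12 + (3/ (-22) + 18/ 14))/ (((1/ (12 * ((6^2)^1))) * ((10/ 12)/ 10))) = 15510960/ 1001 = 15495.46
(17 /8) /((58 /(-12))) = -51 /116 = -0.44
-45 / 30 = -3 / 2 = -1.50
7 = 7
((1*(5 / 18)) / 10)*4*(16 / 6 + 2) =14 / 27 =0.52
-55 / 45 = -11 / 9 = -1.22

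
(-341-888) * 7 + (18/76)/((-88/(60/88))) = -632905639/73568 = -8603.00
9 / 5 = 1.80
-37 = -37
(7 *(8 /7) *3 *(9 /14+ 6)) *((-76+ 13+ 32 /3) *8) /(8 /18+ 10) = -6390.71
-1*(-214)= 214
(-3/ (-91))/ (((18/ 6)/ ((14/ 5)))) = 2/ 65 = 0.03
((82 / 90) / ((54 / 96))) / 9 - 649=-2364949 / 3645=-648.82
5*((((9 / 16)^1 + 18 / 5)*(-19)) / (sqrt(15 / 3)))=-6327*sqrt(5) / 80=-176.85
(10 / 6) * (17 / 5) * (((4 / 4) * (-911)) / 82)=-62.96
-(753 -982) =229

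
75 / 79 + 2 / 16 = 679 / 632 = 1.07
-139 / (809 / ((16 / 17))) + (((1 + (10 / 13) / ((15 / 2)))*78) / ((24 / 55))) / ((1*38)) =31511701 / 6271368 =5.02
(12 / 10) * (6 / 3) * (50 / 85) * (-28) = -672 / 17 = -39.53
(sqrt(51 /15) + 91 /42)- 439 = -2621 /6 + sqrt(85) /5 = -434.99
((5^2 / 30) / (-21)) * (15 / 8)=-25 / 336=-0.07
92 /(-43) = -92 /43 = -2.14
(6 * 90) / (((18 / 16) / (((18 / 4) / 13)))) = 2160 / 13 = 166.15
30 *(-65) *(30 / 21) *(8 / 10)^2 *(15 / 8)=-23400 / 7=-3342.86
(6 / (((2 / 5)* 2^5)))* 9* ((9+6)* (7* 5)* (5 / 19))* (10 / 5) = 354375 / 304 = 1165.71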